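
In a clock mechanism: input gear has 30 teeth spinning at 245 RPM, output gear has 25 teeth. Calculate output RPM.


Given: N1 = 30 teeth, w1 = 245 RPM, N2 = 25 teeth
Using N1*w1 = N2*w2
w2 = N1*w1 / N2
w2 = 30*245 / 25
w2 = 7350 / 25
w2 = 294 RPM

294 RPM


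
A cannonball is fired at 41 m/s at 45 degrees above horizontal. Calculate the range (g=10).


Given: v0 = 41 m/s, theta = 45 deg, g = 10 m/s^2
sin(2*45) = sin(90) = 1
Using R = v0^2 * sin(2*theta) / g
R = 41^2 * 1 / 10
R = 1681 / 10
R = 1681/10 m

1681/10 m


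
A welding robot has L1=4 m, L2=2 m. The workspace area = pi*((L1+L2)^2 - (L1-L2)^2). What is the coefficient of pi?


Given: L1 = 4, L2 = 2
(L1+L2)^2 = (6)^2 = 36
(L1-L2)^2 = (2)^2 = 4
Difference = 36 - 4 = 32
This equals 4*L1*L2 = 4*4*2 = 32
Workspace area = 32*pi

32


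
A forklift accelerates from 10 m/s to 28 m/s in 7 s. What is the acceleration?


Given: initial velocity v0 = 10 m/s, final velocity v = 28 m/s, time t = 7 s
Using a = (v - v0) / t
a = (28 - 10) / 7
a = 18 / 7
a = 18/7 m/s^2

18/7 m/s^2


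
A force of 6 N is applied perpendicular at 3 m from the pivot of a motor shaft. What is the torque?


Given: F = 6 N, r = 3 m, angle = 90 deg (perpendicular)
Using tau = F * r * sin(90)
sin(90) = 1
tau = 6 * 3 * 1
tau = 18 Nm

18 Nm


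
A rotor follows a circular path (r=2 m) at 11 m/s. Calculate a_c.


Given: v = 11 m/s, r = 2 m
Using a_c = v^2 / r
a_c = 11^2 / 2
a_c = 121 / 2
a_c = 121/2 m/s^2

121/2 m/s^2


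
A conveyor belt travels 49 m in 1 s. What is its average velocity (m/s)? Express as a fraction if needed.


Given: distance d = 49 m, time t = 1 s
Using v = d / t
v = 49 / 1
v = 49 m/s

49 m/s


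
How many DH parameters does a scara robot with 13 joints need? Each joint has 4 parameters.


Given: 13 joints, 4 DH parameters per joint (d, theta, a, alpha)
Total DH parameters = number_of_joints * 4
Total = 13 * 4
Total = 52

52


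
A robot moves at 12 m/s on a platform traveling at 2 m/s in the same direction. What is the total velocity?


Given: object velocity = 12 m/s, platform velocity = 2 m/s (same direction)
Using classical velocity addition: v_total = v_object + v_platform
v_total = 12 + 2
v_total = 14 m/s

14 m/s


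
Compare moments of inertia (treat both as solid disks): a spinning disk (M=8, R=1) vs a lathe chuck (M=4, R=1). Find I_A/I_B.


Given: M1=8 kg, R1=1 m, M2=4 kg, R2=1 m
For a disk: I = (1/2)*M*R^2, so I_A/I_B = (M1*R1^2)/(M2*R2^2)
M1*R1^2 = 8*1 = 8
M2*R2^2 = 4*1 = 4
I_A/I_B = 8/4 = 2

2


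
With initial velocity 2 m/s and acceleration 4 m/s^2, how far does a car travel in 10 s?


Given: v0 = 2 m/s, a = 4 m/s^2, t = 10 s
Using s = v0*t + (1/2)*a*t^2
s = 2*10 + (1/2)*4*10^2
s = 20 + (1/2)*400
s = 20 + 200
s = 220

220 m


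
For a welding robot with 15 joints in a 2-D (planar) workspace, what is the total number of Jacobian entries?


Given: task space dimension = 2, joints = 15
Jacobian is a 2 x 15 matrix
Total entries = rows * columns
Total = 2 * 15
Total = 30

30


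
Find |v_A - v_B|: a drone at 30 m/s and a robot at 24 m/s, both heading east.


Given: v_A = 30 m/s east, v_B = 24 m/s east
Both move in the same direction; relative speed = |v_A - v_B|
|30 - 24| = |6|
= 6 m/s

6 m/s


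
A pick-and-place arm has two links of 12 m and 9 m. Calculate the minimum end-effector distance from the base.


Given: L1 = 12 m, L2 = 9 m
For a 2-link planar arm, min reach = |L1 - L2| (second link folded back)
Min reach = |12 - 9|
Min reach = 3 m

3 m


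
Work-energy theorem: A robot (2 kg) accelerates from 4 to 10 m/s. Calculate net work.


Given: m = 2 kg, v0 = 4 m/s, v = 10 m/s
Using W = (1/2)*m*(v^2 - v0^2)
v^2 = 10^2 = 100
v0^2 = 4^2 = 16
v^2 - v0^2 = 100 - 16 = 84
W = (1/2)*2*84 = 84 J

84 J


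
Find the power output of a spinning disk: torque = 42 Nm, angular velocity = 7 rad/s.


Given: tau = 42 Nm, omega = 7 rad/s
Using P = tau * omega
P = 42 * 7
P = 294 W

294 W


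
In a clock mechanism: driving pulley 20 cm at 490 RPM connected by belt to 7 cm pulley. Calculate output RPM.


Given: D1 = 20 cm, w1 = 490 RPM, D2 = 7 cm
Using D1*w1 = D2*w2
w2 = D1*w1 / D2
w2 = 20*490 / 7
w2 = 9800 / 7
w2 = 1400 RPM

1400 RPM


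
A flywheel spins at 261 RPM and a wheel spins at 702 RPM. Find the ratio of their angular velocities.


Given: RPM_A = 261, RPM_B = 702
omega = 2*pi*RPM/60, so omega_A/omega_B = RPM_A / RPM_B
omega_A/omega_B = 261 / 702
omega_A/omega_B = 29/78

29/78


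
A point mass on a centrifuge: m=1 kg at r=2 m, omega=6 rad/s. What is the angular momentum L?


Given: m = 1 kg, r = 2 m, omega = 6 rad/s
For a point mass: I = m*r^2
I = 1*2^2 = 1*4 = 4
L = I*omega = 4*6
L = 24 kg*m^2/s

24 kg*m^2/s


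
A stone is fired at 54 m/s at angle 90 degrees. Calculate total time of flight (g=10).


Given: v0 = 54 m/s, theta = 90 deg, g = 10 m/s^2
sin(90) = 1
Using T = 2*v0*sin(theta) / g
T = 2*54*1 / 10
T = 108 / 10
T = 54/5 s

54/5 s


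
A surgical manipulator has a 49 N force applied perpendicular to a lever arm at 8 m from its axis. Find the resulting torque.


Given: F = 49 N, r = 8 m, angle = 90 deg (perpendicular)
Using tau = F * r * sin(90)
sin(90) = 1
tau = 49 * 8 * 1
tau = 392 Nm

392 Nm


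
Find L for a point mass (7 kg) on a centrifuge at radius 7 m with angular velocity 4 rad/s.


Given: m = 7 kg, r = 7 m, omega = 4 rad/s
For a point mass: I = m*r^2
I = 7*7^2 = 7*49 = 343
L = I*omega = 343*4
L = 1372 kg*m^2/s

1372 kg*m^2/s


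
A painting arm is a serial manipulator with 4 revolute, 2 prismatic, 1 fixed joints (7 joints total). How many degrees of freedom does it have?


Given: serial robot with 4 revolute, 2 prismatic, 1 fixed joints
DOF contribution per joint type: revolute=1, prismatic=1, spherical=3, fixed=0
DOF = 4*1 + 2*1 + 1*0
DOF = 6

6


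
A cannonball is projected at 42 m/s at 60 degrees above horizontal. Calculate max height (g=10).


Given: v0 = 42 m/s, theta = 60 deg, g = 10 m/s^2
sin^2(60) = 3/4
Using H = v0^2 * sin^2(theta) / (2*g)
H = 42^2 * 3/4 / (2*10)
H = 1764 * 3/4 / 20
H = 1323 / 20
H = 1323/20 m

1323/20 m


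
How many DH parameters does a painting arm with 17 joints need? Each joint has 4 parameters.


Given: 17 joints, 4 DH parameters per joint (d, theta, a, alpha)
Total DH parameters = number_of_joints * 4
Total = 17 * 4
Total = 68

68


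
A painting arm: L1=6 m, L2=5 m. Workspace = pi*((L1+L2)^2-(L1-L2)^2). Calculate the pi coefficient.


Given: L1 = 6, L2 = 5
(L1+L2)^2 = (11)^2 = 121
(L1-L2)^2 = (1)^2 = 1
Difference = 121 - 1 = 120
This equals 4*L1*L2 = 4*6*5 = 120
Workspace area = 120*pi

120


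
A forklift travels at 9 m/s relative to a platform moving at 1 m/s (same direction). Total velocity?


Given: object velocity = 9 m/s, platform velocity = 1 m/s (same direction)
Using classical velocity addition: v_total = v_object + v_platform
v_total = 9 + 1
v_total = 10 m/s

10 m/s


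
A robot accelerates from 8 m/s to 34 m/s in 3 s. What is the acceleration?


Given: initial velocity v0 = 8 m/s, final velocity v = 34 m/s, time t = 3 s
Using a = (v - v0) / t
a = (34 - 8) / 3
a = 26 / 3
a = 26/3 m/s^2

26/3 m/s^2


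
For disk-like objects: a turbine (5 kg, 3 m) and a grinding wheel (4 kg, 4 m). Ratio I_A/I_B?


Given: M1=5 kg, R1=3 m, M2=4 kg, R2=4 m
For a disk: I = (1/2)*M*R^2, so I_A/I_B = (M1*R1^2)/(M2*R2^2)
M1*R1^2 = 5*9 = 45
M2*R2^2 = 4*16 = 64
I_A/I_B = 45/64 = 45/64

45/64


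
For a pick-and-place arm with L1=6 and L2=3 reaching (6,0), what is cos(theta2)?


Given: L1 = 6, L2 = 3, target (x, y) = (6, 0)
Using cos(theta2) = (x^2 + y^2 - L1^2 - L2^2) / (2*L1*L2)
x^2 + y^2 = 6^2 + 0 = 36
L1^2 + L2^2 = 36 + 9 = 45
Numerator = 36 - 45 = -9
Denominator = 2*6*3 = 36
cos(theta2) = -9/36 = -1/4

-1/4


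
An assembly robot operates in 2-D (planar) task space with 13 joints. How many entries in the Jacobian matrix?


Given: task space dimension = 2, joints = 13
Jacobian is a 2 x 13 matrix
Total entries = rows * columns
Total = 2 * 13
Total = 26

26


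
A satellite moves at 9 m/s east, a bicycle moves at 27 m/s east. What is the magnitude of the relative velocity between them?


Given: v_A = 9 m/s east, v_B = 27 m/s east
Both move in the same direction; relative speed = |v_A - v_B|
|9 - 27| = |-18|
= 18 m/s

18 m/s


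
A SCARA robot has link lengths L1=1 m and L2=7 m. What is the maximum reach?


Given: L1 = 1 m, L2 = 7 m
For a 2-link planar arm, max reach = L1 + L2 (fully extended)
Max reach = 1 + 7
Max reach = 8 m

8 m


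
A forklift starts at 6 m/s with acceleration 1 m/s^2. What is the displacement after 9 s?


Given: v0 = 6 m/s, a = 1 m/s^2, t = 9 s
Using s = v0*t + (1/2)*a*t^2
s = 6*9 + (1/2)*1*9^2
s = 54 + (1/2)*81
s = 54 + 81/2
s = 189/2

189/2 m


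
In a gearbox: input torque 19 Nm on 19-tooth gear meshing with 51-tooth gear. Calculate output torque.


Given: N1 = 19, N2 = 51, T1 = 19 Nm
Using T2/T1 = N2/N1
T2 = T1 * N2 / N1
T2 = 19 * 51 / 19
T2 = 969 / 19
T2 = 51 Nm

51 Nm


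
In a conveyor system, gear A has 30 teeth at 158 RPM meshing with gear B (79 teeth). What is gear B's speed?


Given: N1 = 30 teeth, w1 = 158 RPM, N2 = 79 teeth
Using N1*w1 = N2*w2
w2 = N1*w1 / N2
w2 = 30*158 / 79
w2 = 4740 / 79
w2 = 60 RPM

60 RPM


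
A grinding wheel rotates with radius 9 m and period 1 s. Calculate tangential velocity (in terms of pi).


Given: radius r = 9 m, period T = 1 s
Using v = 2*pi*r / T
v = 2*pi*9 / 1
v = 18*pi / 1
v = 18*pi m/s

18*pi m/s


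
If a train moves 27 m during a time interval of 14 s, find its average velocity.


Given: distance d = 27 m, time t = 14 s
Using v = d / t
v = 27 / 14
v = 27/14 m/s

27/14 m/s


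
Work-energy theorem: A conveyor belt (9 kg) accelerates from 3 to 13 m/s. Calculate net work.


Given: m = 9 kg, v0 = 3 m/s, v = 13 m/s
Using W = (1/2)*m*(v^2 - v0^2)
v^2 = 13^2 = 169
v0^2 = 3^2 = 9
v^2 - v0^2 = 169 - 9 = 160
W = (1/2)*9*160 = 720 J

720 J


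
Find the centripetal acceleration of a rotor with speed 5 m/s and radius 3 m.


Given: v = 5 m/s, r = 3 m
Using a_c = v^2 / r
a_c = 5^2 / 3
a_c = 25 / 3
a_c = 25/3 m/s^2

25/3 m/s^2


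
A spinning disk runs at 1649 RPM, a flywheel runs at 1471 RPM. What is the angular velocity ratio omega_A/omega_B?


Given: RPM_A = 1649, RPM_B = 1471
omega = 2*pi*RPM/60, so omega_A/omega_B = RPM_A / RPM_B
omega_A/omega_B = 1649 / 1471
omega_A/omega_B = 1649/1471

1649/1471


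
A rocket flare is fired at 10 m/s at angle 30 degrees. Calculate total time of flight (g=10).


Given: v0 = 10 m/s, theta = 30 deg, g = 10 m/s^2
sin(30) = 1/2
Using T = 2*v0*sin(theta) / g
T = 2*10*1/2 / 10
T = 10 / 10
T = 1 s

1 s


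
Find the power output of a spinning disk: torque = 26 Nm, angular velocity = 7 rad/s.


Given: tau = 26 Nm, omega = 7 rad/s
Using P = tau * omega
P = 26 * 7
P = 182 W

182 W


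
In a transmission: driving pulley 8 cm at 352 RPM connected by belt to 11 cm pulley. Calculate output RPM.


Given: D1 = 8 cm, w1 = 352 RPM, D2 = 11 cm
Using D1*w1 = D2*w2
w2 = D1*w1 / D2
w2 = 8*352 / 11
w2 = 2816 / 11
w2 = 256 RPM

256 RPM


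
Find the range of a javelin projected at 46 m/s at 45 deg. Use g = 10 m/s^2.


Given: v0 = 46 m/s, theta = 45 deg, g = 10 m/s^2
sin(2*45) = sin(90) = 1
Using R = v0^2 * sin(2*theta) / g
R = 46^2 * 1 / 10
R = 2116 / 10
R = 1058/5 m

1058/5 m


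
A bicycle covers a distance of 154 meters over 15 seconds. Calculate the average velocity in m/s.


Given: distance d = 154 m, time t = 15 s
Using v = d / t
v = 154 / 15
v = 154/15 m/s

154/15 m/s


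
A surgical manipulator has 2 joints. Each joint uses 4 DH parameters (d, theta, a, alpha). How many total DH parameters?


Given: 2 joints, 4 DH parameters per joint (d, theta, a, alpha)
Total DH parameters = number_of_joints * 4
Total = 2 * 4
Total = 8

8


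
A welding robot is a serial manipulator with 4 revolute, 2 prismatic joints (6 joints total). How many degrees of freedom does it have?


Given: serial robot with 4 revolute, 2 prismatic joints
DOF contribution per joint type: revolute=1, prismatic=1, spherical=3, fixed=0
DOF = 4*1 + 2*1
DOF = 6

6


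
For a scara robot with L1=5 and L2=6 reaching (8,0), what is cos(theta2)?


Given: L1 = 5, L2 = 6, target (x, y) = (8, 0)
Using cos(theta2) = (x^2 + y^2 - L1^2 - L2^2) / (2*L1*L2)
x^2 + y^2 = 8^2 + 0 = 64
L1^2 + L2^2 = 25 + 36 = 61
Numerator = 64 - 61 = 3
Denominator = 2*5*6 = 60
cos(theta2) = 3/60 = 1/20

1/20


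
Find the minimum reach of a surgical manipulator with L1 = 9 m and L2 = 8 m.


Given: L1 = 9 m, L2 = 8 m
For a 2-link planar arm, min reach = |L1 - L2| (second link folded back)
Min reach = |9 - 8|
Min reach = 1 m

1 m


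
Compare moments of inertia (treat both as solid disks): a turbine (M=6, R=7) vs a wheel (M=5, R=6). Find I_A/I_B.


Given: M1=6 kg, R1=7 m, M2=5 kg, R2=6 m
For a disk: I = (1/2)*M*R^2, so I_A/I_B = (M1*R1^2)/(M2*R2^2)
M1*R1^2 = 6*49 = 294
M2*R2^2 = 5*36 = 180
I_A/I_B = 294/180 = 49/30

49/30


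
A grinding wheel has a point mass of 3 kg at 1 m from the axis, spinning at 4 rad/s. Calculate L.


Given: m = 3 kg, r = 1 m, omega = 4 rad/s
For a point mass: I = m*r^2
I = 3*1^2 = 3*1 = 3
L = I*omega = 3*4
L = 12 kg*m^2/s

12 kg*m^2/s


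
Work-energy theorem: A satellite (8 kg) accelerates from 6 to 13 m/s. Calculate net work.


Given: m = 8 kg, v0 = 6 m/s, v = 13 m/s
Using W = (1/2)*m*(v^2 - v0^2)
v^2 = 13^2 = 169
v0^2 = 6^2 = 36
v^2 - v0^2 = 169 - 36 = 133
W = (1/2)*8*133 = 532 J

532 J


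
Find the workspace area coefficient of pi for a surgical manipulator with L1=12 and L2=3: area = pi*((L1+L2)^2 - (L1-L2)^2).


Given: L1 = 12, L2 = 3
(L1+L2)^2 = (15)^2 = 225
(L1-L2)^2 = (9)^2 = 81
Difference = 225 - 81 = 144
This equals 4*L1*L2 = 4*12*3 = 144
Workspace area = 144*pi

144


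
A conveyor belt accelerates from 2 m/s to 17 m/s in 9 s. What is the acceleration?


Given: initial velocity v0 = 2 m/s, final velocity v = 17 m/s, time t = 9 s
Using a = (v - v0) / t
a = (17 - 2) / 9
a = 15 / 9
a = 5/3 m/s^2

5/3 m/s^2


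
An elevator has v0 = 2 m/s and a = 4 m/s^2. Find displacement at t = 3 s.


Given: v0 = 2 m/s, a = 4 m/s^2, t = 3 s
Using s = v0*t + (1/2)*a*t^2
s = 2*3 + (1/2)*4*3^2
s = 6 + (1/2)*36
s = 6 + 18
s = 24

24 m


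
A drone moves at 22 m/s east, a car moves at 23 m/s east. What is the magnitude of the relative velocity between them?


Given: v_A = 22 m/s east, v_B = 23 m/s east
Both move in the same direction; relative speed = |v_A - v_B|
|22 - 23| = |-1|
= 1 m/s

1 m/s


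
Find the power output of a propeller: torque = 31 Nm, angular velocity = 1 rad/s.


Given: tau = 31 Nm, omega = 1 rad/s
Using P = tau * omega
P = 31 * 1
P = 31 W

31 W


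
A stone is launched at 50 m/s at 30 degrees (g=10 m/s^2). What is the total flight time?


Given: v0 = 50 m/s, theta = 30 deg, g = 10 m/s^2
sin(30) = 1/2
Using T = 2*v0*sin(theta) / g
T = 2*50*1/2 / 10
T = 50 / 10
T = 5 s

5 s


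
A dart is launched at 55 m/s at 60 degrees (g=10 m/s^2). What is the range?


Given: v0 = 55 m/s, theta = 60 deg, g = 10 m/s^2
sin(2*60) = sin(120) = sqrt(3)/2
Using R = v0^2 * sin(2*theta) / g
R = 55^2 * (sqrt(3)/2) / 10
R = 3025 * sqrt(3) / 20
R = 605/4*sqrt(3) m

605/4*sqrt(3) m


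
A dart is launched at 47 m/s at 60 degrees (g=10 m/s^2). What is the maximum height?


Given: v0 = 47 m/s, theta = 60 deg, g = 10 m/s^2
sin^2(60) = 3/4
Using H = v0^2 * sin^2(theta) / (2*g)
H = 47^2 * 3/4 / (2*10)
H = 2209 * 3/4 / 20
H = 6627/4 / 20
H = 6627/80 m

6627/80 m


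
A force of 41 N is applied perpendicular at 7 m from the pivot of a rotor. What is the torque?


Given: F = 41 N, r = 7 m, angle = 90 deg (perpendicular)
Using tau = F * r * sin(90)
sin(90) = 1
tau = 41 * 7 * 1
tau = 287 Nm

287 Nm


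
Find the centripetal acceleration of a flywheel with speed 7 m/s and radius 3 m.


Given: v = 7 m/s, r = 3 m
Using a_c = v^2 / r
a_c = 7^2 / 3
a_c = 49 / 3
a_c = 49/3 m/s^2

49/3 m/s^2


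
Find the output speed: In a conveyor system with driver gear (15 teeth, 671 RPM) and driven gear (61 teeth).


Given: N1 = 15 teeth, w1 = 671 RPM, N2 = 61 teeth
Using N1*w1 = N2*w2
w2 = N1*w1 / N2
w2 = 15*671 / 61
w2 = 10065 / 61
w2 = 165 RPM

165 RPM


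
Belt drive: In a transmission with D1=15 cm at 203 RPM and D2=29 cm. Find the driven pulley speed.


Given: D1 = 15 cm, w1 = 203 RPM, D2 = 29 cm
Using D1*w1 = D2*w2
w2 = D1*w1 / D2
w2 = 15*203 / 29
w2 = 3045 / 29
w2 = 105 RPM

105 RPM


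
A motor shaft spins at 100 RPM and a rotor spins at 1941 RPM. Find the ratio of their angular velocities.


Given: RPM_A = 100, RPM_B = 1941
omega = 2*pi*RPM/60, so omega_A/omega_B = RPM_A / RPM_B
omega_A/omega_B = 100 / 1941
omega_A/omega_B = 100/1941

100/1941


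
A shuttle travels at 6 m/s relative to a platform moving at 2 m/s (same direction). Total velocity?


Given: object velocity = 6 m/s, platform velocity = 2 m/s (same direction)
Using classical velocity addition: v_total = v_object + v_platform
v_total = 6 + 2
v_total = 8 m/s

8 m/s


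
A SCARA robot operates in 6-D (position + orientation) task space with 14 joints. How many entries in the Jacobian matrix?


Given: task space dimension = 6, joints = 14
Jacobian is a 6 x 14 matrix
Total entries = rows * columns
Total = 6 * 14
Total = 84

84


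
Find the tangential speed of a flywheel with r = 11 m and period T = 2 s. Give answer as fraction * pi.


Given: radius r = 11 m, period T = 2 s
Using v = 2*pi*r / T
v = 2*pi*11 / 2
v = 22*pi / 2
v = 11*pi m/s

11*pi m/s


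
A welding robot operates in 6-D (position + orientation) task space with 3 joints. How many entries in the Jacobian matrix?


Given: task space dimension = 6, joints = 3
Jacobian is a 6 x 3 matrix
Total entries = rows * columns
Total = 6 * 3
Total = 18

18


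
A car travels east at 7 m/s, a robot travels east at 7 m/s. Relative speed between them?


Given: v_A = 7 m/s east, v_B = 7 m/s east
Both move in the same direction; relative speed = |v_A - v_B|
|7 - 7| = |0|
= 0 m/s

0 m/s


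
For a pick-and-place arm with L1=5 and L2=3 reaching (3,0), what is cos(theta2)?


Given: L1 = 5, L2 = 3, target (x, y) = (3, 0)
Using cos(theta2) = (x^2 + y^2 - L1^2 - L2^2) / (2*L1*L2)
x^2 + y^2 = 3^2 + 0 = 9
L1^2 + L2^2 = 25 + 9 = 34
Numerator = 9 - 34 = -25
Denominator = 2*5*3 = 30
cos(theta2) = -25/30 = -5/6

-5/6


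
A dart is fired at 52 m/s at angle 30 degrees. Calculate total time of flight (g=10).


Given: v0 = 52 m/s, theta = 30 deg, g = 10 m/s^2
sin(30) = 1/2
Using T = 2*v0*sin(theta) / g
T = 2*52*1/2 / 10
T = 52 / 10
T = 26/5 s

26/5 s


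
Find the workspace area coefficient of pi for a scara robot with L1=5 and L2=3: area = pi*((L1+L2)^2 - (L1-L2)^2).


Given: L1 = 5, L2 = 3
(L1+L2)^2 = (8)^2 = 64
(L1-L2)^2 = (2)^2 = 4
Difference = 64 - 4 = 60
This equals 4*L1*L2 = 4*5*3 = 60
Workspace area = 60*pi

60


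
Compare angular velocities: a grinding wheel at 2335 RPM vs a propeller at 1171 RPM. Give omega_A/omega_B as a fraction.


Given: RPM_A = 2335, RPM_B = 1171
omega = 2*pi*RPM/60, so omega_A/omega_B = RPM_A / RPM_B
omega_A/omega_B = 2335 / 1171
omega_A/omega_B = 2335/1171

2335/1171


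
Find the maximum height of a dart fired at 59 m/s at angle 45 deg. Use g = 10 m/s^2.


Given: v0 = 59 m/s, theta = 45 deg, g = 10 m/s^2
sin^2(45) = 1/2
Using H = v0^2 * sin^2(theta) / (2*g)
H = 59^2 * 1/2 / (2*10)
H = 3481 * 1/2 / 20
H = 3481/2 / 20
H = 3481/40 m

3481/40 m


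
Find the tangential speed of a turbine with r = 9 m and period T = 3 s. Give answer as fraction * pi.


Given: radius r = 9 m, period T = 3 s
Using v = 2*pi*r / T
v = 2*pi*9 / 3
v = 18*pi / 3
v = 6*pi m/s

6*pi m/s


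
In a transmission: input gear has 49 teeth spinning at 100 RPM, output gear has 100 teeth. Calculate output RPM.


Given: N1 = 49 teeth, w1 = 100 RPM, N2 = 100 teeth
Using N1*w1 = N2*w2
w2 = N1*w1 / N2
w2 = 49*100 / 100
w2 = 4900 / 100
w2 = 49 RPM

49 RPM


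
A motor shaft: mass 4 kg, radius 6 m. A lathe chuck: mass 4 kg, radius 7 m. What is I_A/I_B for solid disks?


Given: M1=4 kg, R1=6 m, M2=4 kg, R2=7 m
For a disk: I = (1/2)*M*R^2, so I_A/I_B = (M1*R1^2)/(M2*R2^2)
M1*R1^2 = 4*36 = 144
M2*R2^2 = 4*49 = 196
I_A/I_B = 144/196 = 36/49

36/49


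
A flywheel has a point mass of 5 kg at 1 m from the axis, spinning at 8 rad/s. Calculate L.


Given: m = 5 kg, r = 1 m, omega = 8 rad/s
For a point mass: I = m*r^2
I = 5*1^2 = 5*1 = 5
L = I*omega = 5*8
L = 40 kg*m^2/s

40 kg*m^2/s


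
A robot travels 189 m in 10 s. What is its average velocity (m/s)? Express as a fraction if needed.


Given: distance d = 189 m, time t = 10 s
Using v = d / t
v = 189 / 10
v = 189/10 m/s

189/10 m/s


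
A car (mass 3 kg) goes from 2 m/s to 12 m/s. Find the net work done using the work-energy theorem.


Given: m = 3 kg, v0 = 2 m/s, v = 12 m/s
Using W = (1/2)*m*(v^2 - v0^2)
v^2 = 12^2 = 144
v0^2 = 2^2 = 4
v^2 - v0^2 = 144 - 4 = 140
W = (1/2)*3*140 = 210 J

210 J


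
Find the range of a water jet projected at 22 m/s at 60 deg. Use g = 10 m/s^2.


Given: v0 = 22 m/s, theta = 60 deg, g = 10 m/s^2
sin(2*60) = sin(120) = sqrt(3)/2
Using R = v0^2 * sin(2*theta) / g
R = 22^2 * (sqrt(3)/2) / 10
R = 484 * sqrt(3) / 20
R = 121/5*sqrt(3) m

121/5*sqrt(3) m


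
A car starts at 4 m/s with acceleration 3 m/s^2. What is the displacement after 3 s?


Given: v0 = 4 m/s, a = 3 m/s^2, t = 3 s
Using s = v0*t + (1/2)*a*t^2
s = 4*3 + (1/2)*3*3^2
s = 12 + (1/2)*27
s = 12 + 27/2
s = 51/2

51/2 m


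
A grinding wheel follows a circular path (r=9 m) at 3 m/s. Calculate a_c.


Given: v = 3 m/s, r = 9 m
Using a_c = v^2 / r
a_c = 3^2 / 9
a_c = 9 / 9
a_c = 1 m/s^2

1 m/s^2


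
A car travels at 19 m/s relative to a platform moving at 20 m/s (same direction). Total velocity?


Given: object velocity = 19 m/s, platform velocity = 20 m/s (same direction)
Using classical velocity addition: v_total = v_object + v_platform
v_total = 19 + 20
v_total = 39 m/s

39 m/s


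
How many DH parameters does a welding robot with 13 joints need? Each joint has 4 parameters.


Given: 13 joints, 4 DH parameters per joint (d, theta, a, alpha)
Total DH parameters = number_of_joints * 4
Total = 13 * 4
Total = 52

52


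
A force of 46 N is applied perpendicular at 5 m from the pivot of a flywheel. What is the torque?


Given: F = 46 N, r = 5 m, angle = 90 deg (perpendicular)
Using tau = F * r * sin(90)
sin(90) = 1
tau = 46 * 5 * 1
tau = 230 Nm

230 Nm


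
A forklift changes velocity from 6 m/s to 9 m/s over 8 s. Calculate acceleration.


Given: initial velocity v0 = 6 m/s, final velocity v = 9 m/s, time t = 8 s
Using a = (v - v0) / t
a = (9 - 6) / 8
a = 3 / 8
a = 3/8 m/s^2

3/8 m/s^2


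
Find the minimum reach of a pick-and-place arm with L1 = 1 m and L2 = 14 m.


Given: L1 = 1 m, L2 = 14 m
For a 2-link planar arm, min reach = |L1 - L2| (second link folded back)
Min reach = |1 - 14|
Min reach = 13 m

13 m


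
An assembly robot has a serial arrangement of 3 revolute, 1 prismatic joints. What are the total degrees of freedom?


Given: serial robot with 3 revolute, 1 prismatic joints
DOF contribution per joint type: revolute=1, prismatic=1, spherical=3, fixed=0
DOF = 3*1 + 1*1
DOF = 4

4


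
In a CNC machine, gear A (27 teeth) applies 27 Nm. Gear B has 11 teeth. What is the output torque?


Given: N1 = 27, N2 = 11, T1 = 27 Nm
Using T2/T1 = N2/N1
T2 = T1 * N2 / N1
T2 = 27 * 11 / 27
T2 = 297 / 27
T2 = 11 Nm

11 Nm


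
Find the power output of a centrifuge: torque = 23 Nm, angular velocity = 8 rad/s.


Given: tau = 23 Nm, omega = 8 rad/s
Using P = tau * omega
P = 23 * 8
P = 184 W

184 W


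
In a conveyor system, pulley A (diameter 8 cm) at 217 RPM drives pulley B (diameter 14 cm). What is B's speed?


Given: D1 = 8 cm, w1 = 217 RPM, D2 = 14 cm
Using D1*w1 = D2*w2
w2 = D1*w1 / D2
w2 = 8*217 / 14
w2 = 1736 / 14
w2 = 124 RPM

124 RPM


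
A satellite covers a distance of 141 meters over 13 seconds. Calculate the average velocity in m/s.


Given: distance d = 141 m, time t = 13 s
Using v = d / t
v = 141 / 13
v = 141/13 m/s

141/13 m/s


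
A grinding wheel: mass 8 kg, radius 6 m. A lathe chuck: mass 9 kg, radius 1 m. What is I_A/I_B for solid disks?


Given: M1=8 kg, R1=6 m, M2=9 kg, R2=1 m
For a disk: I = (1/2)*M*R^2, so I_A/I_B = (M1*R1^2)/(M2*R2^2)
M1*R1^2 = 8*36 = 288
M2*R2^2 = 9*1 = 9
I_A/I_B = 288/9 = 32

32


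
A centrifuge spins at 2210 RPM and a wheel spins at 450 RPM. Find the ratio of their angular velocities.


Given: RPM_A = 2210, RPM_B = 450
omega = 2*pi*RPM/60, so omega_A/omega_B = RPM_A / RPM_B
omega_A/omega_B = 2210 / 450
omega_A/omega_B = 221/45

221/45


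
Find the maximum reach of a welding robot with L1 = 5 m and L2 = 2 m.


Given: L1 = 5 m, L2 = 2 m
For a 2-link planar arm, max reach = L1 + L2 (fully extended)
Max reach = 5 + 2
Max reach = 7 m

7 m


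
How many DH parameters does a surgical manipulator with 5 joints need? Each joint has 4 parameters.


Given: 5 joints, 4 DH parameters per joint (d, theta, a, alpha)
Total DH parameters = number_of_joints * 4
Total = 5 * 4
Total = 20

20


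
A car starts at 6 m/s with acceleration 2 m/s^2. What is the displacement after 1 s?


Given: v0 = 6 m/s, a = 2 m/s^2, t = 1 s
Using s = v0*t + (1/2)*a*t^2
s = 6*1 + (1/2)*2*1^2
s = 6 + (1/2)*2
s = 6 + 1
s = 7

7 m


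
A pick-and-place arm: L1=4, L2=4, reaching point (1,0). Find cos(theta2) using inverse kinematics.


Given: L1 = 4, L2 = 4, target (x, y) = (1, 0)
Using cos(theta2) = (x^2 + y^2 - L1^2 - L2^2) / (2*L1*L2)
x^2 + y^2 = 1^2 + 0 = 1
L1^2 + L2^2 = 16 + 16 = 32
Numerator = 1 - 32 = -31
Denominator = 2*4*4 = 32
cos(theta2) = -31/32 = -31/32

-31/32


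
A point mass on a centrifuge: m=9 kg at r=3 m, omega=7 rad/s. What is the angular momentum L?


Given: m = 9 kg, r = 3 m, omega = 7 rad/s
For a point mass: I = m*r^2
I = 9*3^2 = 9*9 = 81
L = I*omega = 81*7
L = 567 kg*m^2/s

567 kg*m^2/s


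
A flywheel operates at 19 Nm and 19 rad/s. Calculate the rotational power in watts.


Given: tau = 19 Nm, omega = 19 rad/s
Using P = tau * omega
P = 19 * 19
P = 361 W

361 W


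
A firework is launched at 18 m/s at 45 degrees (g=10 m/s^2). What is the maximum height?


Given: v0 = 18 m/s, theta = 45 deg, g = 10 m/s^2
sin^2(45) = 1/2
Using H = v0^2 * sin^2(theta) / (2*g)
H = 18^2 * 1/2 / (2*10)
H = 324 * 1/2 / 20
H = 162 / 20
H = 81/10 m

81/10 m


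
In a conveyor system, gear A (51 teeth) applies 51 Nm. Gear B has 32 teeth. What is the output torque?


Given: N1 = 51, N2 = 32, T1 = 51 Nm
Using T2/T1 = N2/N1
T2 = T1 * N2 / N1
T2 = 51 * 32 / 51
T2 = 1632 / 51
T2 = 32 Nm

32 Nm


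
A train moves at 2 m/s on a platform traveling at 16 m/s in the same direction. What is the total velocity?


Given: object velocity = 2 m/s, platform velocity = 16 m/s (same direction)
Using classical velocity addition: v_total = v_object + v_platform
v_total = 2 + 16
v_total = 18 m/s

18 m/s


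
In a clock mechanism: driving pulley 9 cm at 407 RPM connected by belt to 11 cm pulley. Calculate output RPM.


Given: D1 = 9 cm, w1 = 407 RPM, D2 = 11 cm
Using D1*w1 = D2*w2
w2 = D1*w1 / D2
w2 = 9*407 / 11
w2 = 3663 / 11
w2 = 333 RPM

333 RPM


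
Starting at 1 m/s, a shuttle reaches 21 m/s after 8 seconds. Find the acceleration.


Given: initial velocity v0 = 1 m/s, final velocity v = 21 m/s, time t = 8 s
Using a = (v - v0) / t
a = (21 - 1) / 8
a = 20 / 8
a = 5/2 m/s^2

5/2 m/s^2


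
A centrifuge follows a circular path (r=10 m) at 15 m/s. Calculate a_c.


Given: v = 15 m/s, r = 10 m
Using a_c = v^2 / r
a_c = 15^2 / 10
a_c = 225 / 10
a_c = 45/2 m/s^2

45/2 m/s^2


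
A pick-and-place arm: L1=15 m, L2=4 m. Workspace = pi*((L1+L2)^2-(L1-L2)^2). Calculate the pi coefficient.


Given: L1 = 15, L2 = 4
(L1+L2)^2 = (19)^2 = 361
(L1-L2)^2 = (11)^2 = 121
Difference = 361 - 121 = 240
This equals 4*L1*L2 = 4*15*4 = 240
Workspace area = 240*pi

240


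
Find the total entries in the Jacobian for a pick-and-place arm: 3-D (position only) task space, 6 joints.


Given: task space dimension = 3, joints = 6
Jacobian is a 3 x 6 matrix
Total entries = rows * columns
Total = 3 * 6
Total = 18

18


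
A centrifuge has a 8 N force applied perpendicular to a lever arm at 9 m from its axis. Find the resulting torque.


Given: F = 8 N, r = 9 m, angle = 90 deg (perpendicular)
Using tau = F * r * sin(90)
sin(90) = 1
tau = 8 * 9 * 1
tau = 72 Nm

72 Nm


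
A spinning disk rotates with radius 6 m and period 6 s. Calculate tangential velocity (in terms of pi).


Given: radius r = 6 m, period T = 6 s
Using v = 2*pi*r / T
v = 2*pi*6 / 6
v = 12*pi / 6
v = 2*pi m/s

2*pi m/s


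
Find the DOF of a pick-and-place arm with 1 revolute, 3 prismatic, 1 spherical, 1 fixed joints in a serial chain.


Given: serial robot with 1 revolute, 3 prismatic, 1 spherical, 1 fixed joints
DOF contribution per joint type: revolute=1, prismatic=1, spherical=3, fixed=0
DOF = 1*1 + 3*1 + 1*3 + 1*0
DOF = 7

7


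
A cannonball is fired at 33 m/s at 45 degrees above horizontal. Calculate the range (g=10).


Given: v0 = 33 m/s, theta = 45 deg, g = 10 m/s^2
sin(2*45) = sin(90) = 1
Using R = v0^2 * sin(2*theta) / g
R = 33^2 * 1 / 10
R = 1089 / 10
R = 1089/10 m

1089/10 m


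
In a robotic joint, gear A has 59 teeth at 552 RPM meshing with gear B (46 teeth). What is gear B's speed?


Given: N1 = 59 teeth, w1 = 552 RPM, N2 = 46 teeth
Using N1*w1 = N2*w2
w2 = N1*w1 / N2
w2 = 59*552 / 46
w2 = 32568 / 46
w2 = 708 RPM

708 RPM


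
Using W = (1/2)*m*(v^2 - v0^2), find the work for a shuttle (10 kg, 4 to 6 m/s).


Given: m = 10 kg, v0 = 4 m/s, v = 6 m/s
Using W = (1/2)*m*(v^2 - v0^2)
v^2 = 6^2 = 36
v0^2 = 4^2 = 16
v^2 - v0^2 = 36 - 16 = 20
W = (1/2)*10*20 = 100 J

100 J


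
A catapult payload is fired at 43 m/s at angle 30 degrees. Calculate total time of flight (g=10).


Given: v0 = 43 m/s, theta = 30 deg, g = 10 m/s^2
sin(30) = 1/2
Using T = 2*v0*sin(theta) / g
T = 2*43*1/2 / 10
T = 43 / 10
T = 43/10 s

43/10 s


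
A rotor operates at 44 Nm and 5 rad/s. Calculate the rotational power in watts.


Given: tau = 44 Nm, omega = 5 rad/s
Using P = tau * omega
P = 44 * 5
P = 220 W

220 W


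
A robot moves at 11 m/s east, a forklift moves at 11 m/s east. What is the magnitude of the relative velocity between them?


Given: v_A = 11 m/s east, v_B = 11 m/s east
Both move in the same direction; relative speed = |v_A - v_B|
|11 - 11| = |0|
= 0 m/s

0 m/s


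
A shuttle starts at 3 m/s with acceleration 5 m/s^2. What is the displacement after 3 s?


Given: v0 = 3 m/s, a = 5 m/s^2, t = 3 s
Using s = v0*t + (1/2)*a*t^2
s = 3*3 + (1/2)*5*3^2
s = 9 + (1/2)*45
s = 9 + 45/2
s = 63/2

63/2 m


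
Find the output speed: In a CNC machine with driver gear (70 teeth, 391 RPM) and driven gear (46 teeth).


Given: N1 = 70 teeth, w1 = 391 RPM, N2 = 46 teeth
Using N1*w1 = N2*w2
w2 = N1*w1 / N2
w2 = 70*391 / 46
w2 = 27370 / 46
w2 = 595 RPM

595 RPM


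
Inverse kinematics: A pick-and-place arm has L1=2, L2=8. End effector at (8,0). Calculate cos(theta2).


Given: L1 = 2, L2 = 8, target (x, y) = (8, 0)
Using cos(theta2) = (x^2 + y^2 - L1^2 - L2^2) / (2*L1*L2)
x^2 + y^2 = 8^2 + 0 = 64
L1^2 + L2^2 = 4 + 64 = 68
Numerator = 64 - 68 = -4
Denominator = 2*2*8 = 32
cos(theta2) = -4/32 = -1/8

-1/8


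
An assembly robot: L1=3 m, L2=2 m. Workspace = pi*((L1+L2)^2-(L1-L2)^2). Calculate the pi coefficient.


Given: L1 = 3, L2 = 2
(L1+L2)^2 = (5)^2 = 25
(L1-L2)^2 = (1)^2 = 1
Difference = 25 - 1 = 24
This equals 4*L1*L2 = 4*3*2 = 24
Workspace area = 24*pi

24


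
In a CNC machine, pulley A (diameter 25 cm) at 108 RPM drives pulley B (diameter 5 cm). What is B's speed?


Given: D1 = 25 cm, w1 = 108 RPM, D2 = 5 cm
Using D1*w1 = D2*w2
w2 = D1*w1 / D2
w2 = 25*108 / 5
w2 = 2700 / 5
w2 = 540 RPM

540 RPM


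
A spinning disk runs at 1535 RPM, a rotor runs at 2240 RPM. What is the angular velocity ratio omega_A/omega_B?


Given: RPM_A = 1535, RPM_B = 2240
omega = 2*pi*RPM/60, so omega_A/omega_B = RPM_A / RPM_B
omega_A/omega_B = 1535 / 2240
omega_A/omega_B = 307/448

307/448


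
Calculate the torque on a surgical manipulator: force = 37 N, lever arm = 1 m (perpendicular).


Given: F = 37 N, r = 1 m, angle = 90 deg (perpendicular)
Using tau = F * r * sin(90)
sin(90) = 1
tau = 37 * 1 * 1
tau = 37 Nm

37 Nm


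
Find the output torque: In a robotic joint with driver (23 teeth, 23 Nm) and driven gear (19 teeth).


Given: N1 = 23, N2 = 19, T1 = 23 Nm
Using T2/T1 = N2/N1
T2 = T1 * N2 / N1
T2 = 23 * 19 / 23
T2 = 437 / 23
T2 = 19 Nm

19 Nm


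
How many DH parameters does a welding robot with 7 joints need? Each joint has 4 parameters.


Given: 7 joints, 4 DH parameters per joint (d, theta, a, alpha)
Total DH parameters = number_of_joints * 4
Total = 7 * 4
Total = 28

28


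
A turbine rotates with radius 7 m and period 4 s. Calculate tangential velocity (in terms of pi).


Given: radius r = 7 m, period T = 4 s
Using v = 2*pi*r / T
v = 2*pi*7 / 4
v = 14*pi / 4
v = 7/2*pi m/s

7/2*pi m/s


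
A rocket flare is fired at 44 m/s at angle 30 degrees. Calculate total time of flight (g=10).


Given: v0 = 44 m/s, theta = 30 deg, g = 10 m/s^2
sin(30) = 1/2
Using T = 2*v0*sin(theta) / g
T = 2*44*1/2 / 10
T = 44 / 10
T = 22/5 s

22/5 s


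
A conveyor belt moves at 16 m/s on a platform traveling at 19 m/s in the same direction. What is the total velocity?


Given: object velocity = 16 m/s, platform velocity = 19 m/s (same direction)
Using classical velocity addition: v_total = v_object + v_platform
v_total = 16 + 19
v_total = 35 m/s

35 m/s


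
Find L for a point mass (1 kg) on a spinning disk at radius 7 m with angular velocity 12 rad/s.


Given: m = 1 kg, r = 7 m, omega = 12 rad/s
For a point mass: I = m*r^2
I = 1*7^2 = 1*49 = 49
L = I*omega = 49*12
L = 588 kg*m^2/s

588 kg*m^2/s


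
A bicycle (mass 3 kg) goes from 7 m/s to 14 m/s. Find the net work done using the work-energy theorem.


Given: m = 3 kg, v0 = 7 m/s, v = 14 m/s
Using W = (1/2)*m*(v^2 - v0^2)
v^2 = 14^2 = 196
v0^2 = 7^2 = 49
v^2 - v0^2 = 196 - 49 = 147
W = (1/2)*3*147 = 441/2 J

441/2 J


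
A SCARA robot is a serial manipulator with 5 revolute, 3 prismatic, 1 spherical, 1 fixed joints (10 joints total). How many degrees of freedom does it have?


Given: serial robot with 5 revolute, 3 prismatic, 1 spherical, 1 fixed joints
DOF contribution per joint type: revolute=1, prismatic=1, spherical=3, fixed=0
DOF = 5*1 + 3*1 + 1*3 + 1*0
DOF = 11

11


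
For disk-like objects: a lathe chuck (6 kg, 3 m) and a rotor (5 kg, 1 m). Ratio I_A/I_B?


Given: M1=6 kg, R1=3 m, M2=5 kg, R2=1 m
For a disk: I = (1/2)*M*R^2, so I_A/I_B = (M1*R1^2)/(M2*R2^2)
M1*R1^2 = 6*9 = 54
M2*R2^2 = 5*1 = 5
I_A/I_B = 54/5 = 54/5

54/5


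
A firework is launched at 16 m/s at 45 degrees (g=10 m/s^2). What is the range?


Given: v0 = 16 m/s, theta = 45 deg, g = 10 m/s^2
sin(2*45) = sin(90) = 1
Using R = v0^2 * sin(2*theta) / g
R = 16^2 * 1 / 10
R = 256 / 10
R = 128/5 m

128/5 m


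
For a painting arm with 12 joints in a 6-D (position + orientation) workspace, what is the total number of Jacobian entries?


Given: task space dimension = 6, joints = 12
Jacobian is a 6 x 12 matrix
Total entries = rows * columns
Total = 6 * 12
Total = 72

72


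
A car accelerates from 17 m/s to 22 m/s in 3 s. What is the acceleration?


Given: initial velocity v0 = 17 m/s, final velocity v = 22 m/s, time t = 3 s
Using a = (v - v0) / t
a = (22 - 17) / 3
a = 5 / 3
a = 5/3 m/s^2

5/3 m/s^2


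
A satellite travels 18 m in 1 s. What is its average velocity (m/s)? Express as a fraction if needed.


Given: distance d = 18 m, time t = 1 s
Using v = d / t
v = 18 / 1
v = 18 m/s

18 m/s


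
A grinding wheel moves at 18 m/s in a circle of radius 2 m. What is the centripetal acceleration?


Given: v = 18 m/s, r = 2 m
Using a_c = v^2 / r
a_c = 18^2 / 2
a_c = 324 / 2
a_c = 162 m/s^2

162 m/s^2


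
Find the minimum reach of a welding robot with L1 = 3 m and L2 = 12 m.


Given: L1 = 3 m, L2 = 12 m
For a 2-link planar arm, min reach = |L1 - L2| (second link folded back)
Min reach = |3 - 12|
Min reach = 9 m

9 m


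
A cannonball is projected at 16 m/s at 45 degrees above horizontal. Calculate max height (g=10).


Given: v0 = 16 m/s, theta = 45 deg, g = 10 m/s^2
sin^2(45) = 1/2
Using H = v0^2 * sin^2(theta) / (2*g)
H = 16^2 * 1/2 / (2*10)
H = 256 * 1/2 / 20
H = 128 / 20
H = 32/5 m

32/5 m


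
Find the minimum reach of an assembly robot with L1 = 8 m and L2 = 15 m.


Given: L1 = 8 m, L2 = 15 m
For a 2-link planar arm, min reach = |L1 - L2| (second link folded back)
Min reach = |8 - 15|
Min reach = 7 m

7 m


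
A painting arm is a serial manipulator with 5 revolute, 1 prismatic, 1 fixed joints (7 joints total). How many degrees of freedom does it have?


Given: serial robot with 5 revolute, 1 prismatic, 1 fixed joints
DOF contribution per joint type: revolute=1, prismatic=1, spherical=3, fixed=0
DOF = 5*1 + 1*1 + 1*0
DOF = 6

6


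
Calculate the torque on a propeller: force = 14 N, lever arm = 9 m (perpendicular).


Given: F = 14 N, r = 9 m, angle = 90 deg (perpendicular)
Using tau = F * r * sin(90)
sin(90) = 1
tau = 14 * 9 * 1
tau = 126 Nm

126 Nm


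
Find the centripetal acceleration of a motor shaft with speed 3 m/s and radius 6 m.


Given: v = 3 m/s, r = 6 m
Using a_c = v^2 / r
a_c = 3^2 / 6
a_c = 9 / 6
a_c = 3/2 m/s^2

3/2 m/s^2


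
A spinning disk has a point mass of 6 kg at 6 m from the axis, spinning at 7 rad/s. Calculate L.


Given: m = 6 kg, r = 6 m, omega = 7 rad/s
For a point mass: I = m*r^2
I = 6*6^2 = 6*36 = 216
L = I*omega = 216*7
L = 1512 kg*m^2/s

1512 kg*m^2/s


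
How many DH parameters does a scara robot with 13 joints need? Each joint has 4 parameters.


Given: 13 joints, 4 DH parameters per joint (d, theta, a, alpha)
Total DH parameters = number_of_joints * 4
Total = 13 * 4
Total = 52

52


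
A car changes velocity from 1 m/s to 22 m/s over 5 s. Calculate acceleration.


Given: initial velocity v0 = 1 m/s, final velocity v = 22 m/s, time t = 5 s
Using a = (v - v0) / t
a = (22 - 1) / 5
a = 21 / 5
a = 21/5 m/s^2

21/5 m/s^2


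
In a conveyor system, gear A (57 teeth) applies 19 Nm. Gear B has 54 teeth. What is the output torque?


Given: N1 = 57, N2 = 54, T1 = 19 Nm
Using T2/T1 = N2/N1
T2 = T1 * N2 / N1
T2 = 19 * 54 / 57
T2 = 1026 / 57
T2 = 18 Nm

18 Nm


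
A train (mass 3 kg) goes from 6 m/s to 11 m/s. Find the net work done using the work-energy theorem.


Given: m = 3 kg, v0 = 6 m/s, v = 11 m/s
Using W = (1/2)*m*(v^2 - v0^2)
v^2 = 11^2 = 121
v0^2 = 6^2 = 36
v^2 - v0^2 = 121 - 36 = 85
W = (1/2)*3*85 = 255/2 J

255/2 J


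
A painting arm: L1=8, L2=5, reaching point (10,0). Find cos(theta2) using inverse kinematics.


Given: L1 = 8, L2 = 5, target (x, y) = (10, 0)
Using cos(theta2) = (x^2 + y^2 - L1^2 - L2^2) / (2*L1*L2)
x^2 + y^2 = 10^2 + 0 = 100
L1^2 + L2^2 = 64 + 25 = 89
Numerator = 100 - 89 = 11
Denominator = 2*8*5 = 80
cos(theta2) = 11/80 = 11/80

11/80


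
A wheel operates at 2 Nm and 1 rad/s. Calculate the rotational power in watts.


Given: tau = 2 Nm, omega = 1 rad/s
Using P = tau * omega
P = 2 * 1
P = 2 W

2 W


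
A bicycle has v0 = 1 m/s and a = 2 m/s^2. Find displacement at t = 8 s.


Given: v0 = 1 m/s, a = 2 m/s^2, t = 8 s
Using s = v0*t + (1/2)*a*t^2
s = 1*8 + (1/2)*2*8^2
s = 8 + (1/2)*128
s = 8 + 64
s = 72

72 m


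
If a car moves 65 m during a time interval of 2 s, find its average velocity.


Given: distance d = 65 m, time t = 2 s
Using v = d / t
v = 65 / 2
v = 65/2 m/s

65/2 m/s


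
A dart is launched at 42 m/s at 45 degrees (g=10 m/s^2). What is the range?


Given: v0 = 42 m/s, theta = 45 deg, g = 10 m/s^2
sin(2*45) = sin(90) = 1
Using R = v0^2 * sin(2*theta) / g
R = 42^2 * 1 / 10
R = 1764 / 10
R = 882/5 m

882/5 m
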